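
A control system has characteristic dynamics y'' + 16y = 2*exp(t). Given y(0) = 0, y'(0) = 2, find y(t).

Characteristic equation r² + 16 = 0 has discriminant (0)² - 4·(16) = -64 < 0, so r = ± 4i.
Hence y_h = C1*cos(4*t) + C2*sin(4*t).
Try y_p = A*exp(t). Substituting into the equation and dividing by exp(t) gives A = 2/17, so y_p = 2*exp(t)/17.
General solution: y = 2*exp(t)/17 + C1*cos(4*t) + C2*sin(4*t).
Apply the initial conditions: y(0) = 2/17 + C1 = 0 and y'(0) = 2/17 + 4*C2 = 2. Solving gives C1 = -2/17, C2 = 8/17.

y = -2*cos(4*t)/17 + 2*exp(t)/17 + 8*sin(4*t)/17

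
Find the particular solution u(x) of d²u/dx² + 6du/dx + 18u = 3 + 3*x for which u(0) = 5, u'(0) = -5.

u = 1/9 + x/6 + 19*exp(-3*x)*sin(3*x)/6 + 44*cos(3*x)*exp(-3*x)/9

Characteristic equation r² + 6r + 18 = 0 has discriminant (6)² - 4·(18) = -36 < 0, so r = -3 ± 3i.
Hence u_h = C1*cos(3*x)*exp(-3*x) + C2*exp(-3*x)*sin(3*x).
For the particular solution try u_p = A0 + A1*x. Substituting and matching coefficients of each power of x gives A0 = 1/9, A1 = 1/6, so u_p = 1/9 + x/6.
General solution: u = 1/9 + x/6 + C1*cos(3*x)*exp(-3*x) + C2*exp(-3*x)*sin(3*x).
Apply the initial conditions: u(0) = 1/9 + C1 = 5 and u'(0) = 1/6 - 3*C1 + 3*C2 = -5. Solving gives C1 = 44/9, C2 = 19/6.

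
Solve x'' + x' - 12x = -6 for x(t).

x = 1/2 + C1*exp(-4*t) + C2*exp(3*t)

Characteristic equation r² + r - 12 = 0 factors as (r + 4)(r - 3) = 0, so r = -4, 3.
Hence x_h = C1*exp(-4*t) + C2*exp(3*t).
For the particular solution try x_p = A0. Substituting and matching coefficients of each power of t gives A0 = 1/2, so x_p = 1/2.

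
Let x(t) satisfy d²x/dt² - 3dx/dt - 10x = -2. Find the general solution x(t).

Characteristic equation r² - 3r - 10 = 0 factors as (r + 2)(r - 5) = 0, so r = -2, 5.
Hence x_h = C1*exp(-2*t) + C2*exp(5*t).
For the particular solution try x_p = A0. Substituting and matching coefficients of each power of t gives A0 = 1/5, so x_p = 1/5.

x = 1/5 + C1*exp(-2*t) + C2*exp(5*t)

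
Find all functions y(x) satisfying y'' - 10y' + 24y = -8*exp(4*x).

Characteristic equation r² - 10r + 24 = 0 factors as (r - 4)(r - 6) = 0, so r = 4, 6.
Hence y_h = C1*exp(4*x) + C2*exp(6*x).
Since exp(4*x) solves the homogeneous equation (r = 4 is a root of multiplicity 1), multiply the trial by x. Try y_p = A*x*exp(4*x). Substituting into the equation and dividing by exp(4*x) gives A = 4, so y_p = 4*x*exp(4*x).

y = C1*exp(4*x) + C2*exp(6*x) + 4*x*exp(4*x)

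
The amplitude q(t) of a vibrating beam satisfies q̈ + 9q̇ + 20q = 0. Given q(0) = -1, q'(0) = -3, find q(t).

q = -8*exp(-4*t) + 7*exp(-5*t)

Characteristic equation r² + 9r + 20 = 0 factors as (r + 4)(r + 5) = 0, so r = -4, -5.
Hence q_h = C1*exp(-4*t) + C2*exp(-5*t).
Apply the initial conditions: q(0) = C1 + C2 = -1 and q'(0) = -5*C2 - 4*C1 = -3. Solving gives C1 = -8, C2 = 7.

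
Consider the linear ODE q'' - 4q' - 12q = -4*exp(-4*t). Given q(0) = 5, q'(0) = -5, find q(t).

q = -exp(-4*t)/5 + 23*exp(6*t)/40 + 37*exp(-2*t)/8

Characteristic equation r² - 4r - 12 = 0 factors as (r - 6)(r + 2) = 0, so r = 6, -2.
Hence q_h = C1*exp(6*t) + C2*exp(-2*t).
Try q_p = A*exp(-4*t). Substituting into the equation and dividing by exp(-4*t) gives A = -1/5, so q_p = -exp(-4*t)/5.
General solution: q = -exp(-4*t)/5 + C1*exp(6*t) + C2*exp(-2*t).
Apply the initial conditions: q(0) = -1/5 + C1 + C2 = 5 and q'(0) = 4/5 - 2*C2 + 6*C1 = -5. Solving gives C1 = 23/40, C2 = 37/8.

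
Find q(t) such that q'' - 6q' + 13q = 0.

Characteristic equation r² - 6r + 13 = 0 has discriminant (-6)² - 4·(13) = -16 < 0, so r = 3 ± 2i.
Hence q_h = C1*cos(2*t)*exp(3*t) + C2*exp(3*t)*sin(2*t).

q = C1*cos(2*t)*exp(3*t) + C2*exp(3*t)*sin(2*t)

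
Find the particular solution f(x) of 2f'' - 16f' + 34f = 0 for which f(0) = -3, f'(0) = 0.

f = -3*cos(x)*exp(4*x) + 12*exp(4*x)*sin(x)

Divide through by 2: f'' - 8f' + 17f = 0.
Characteristic equation r² - 8r + 17 = 0 has discriminant (-8)² - 4·(17) = -4 < 0, so r = 4 ± i.
Hence f_h = C1*cos(x)*exp(4*x) + C2*exp(4*x)*sin(x).
Apply the initial conditions: f(0) = C1 = -3 and f'(0) = C2 + 4*C1 = 0. Solving gives C1 = -3, C2 = 12.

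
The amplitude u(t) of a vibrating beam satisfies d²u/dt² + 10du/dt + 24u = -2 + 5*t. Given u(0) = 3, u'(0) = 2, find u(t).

Characteristic equation r² + 10r + 24 = 0 factors as (r + 6)(r + 4) = 0, so r = -6, -4.
Hence u_h = C1*exp(-6*t) + C2*exp(-4*t).
For the particular solution try u_p = A0 + A1*t. Substituting and matching coefficients of each power of t gives A0 = -49/288, A1 = 5/24, so u_p = -49/288 + 5*t/24.
General solution: u = -49/288 + 5*t/24 + C1*exp(-6*t) + C2*exp(-4*t).
Apply the initial conditions: u(0) = -49/288 + C1 + C2 = 3 and u'(0) = 5/24 - 6*C1 - 4*C2 = 2. Solving gives C1 = -521/72, C2 = 333/32.

u = -49/288 - 521*exp(-6*t)/72 + 5*t/24 + 333*exp(-4*t)/32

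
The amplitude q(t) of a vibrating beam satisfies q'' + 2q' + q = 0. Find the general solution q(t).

q = C1*exp(-t) + C2*t*exp(-t)

Characteristic equation r² + 2r + 1 = 0 has discriminant (2)² - 4·(1) = 0, so r = -1 is a repeated root.
Hence q_h = (C1 + C2*t)*exp(-t).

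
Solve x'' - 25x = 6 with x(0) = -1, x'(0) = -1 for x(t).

Characteristic equation r² - 25 = 0 factors as (r - 5)(r + 5) = 0, so r = 5, -5.
Hence x_h = C1*exp(5*t) + C2*exp(-5*t).
For the particular solution try x_p = A0. Substituting and matching coefficients of each power of t gives A0 = -6/25, so x_p = -6/25.
General solution: x = -6/25 + C1*exp(5*t) + C2*exp(-5*t).
Apply the initial conditions: x(0) = -6/25 + C1 + C2 = -1 and x'(0) = -5*C2 + 5*C1 = -1. Solving gives C1 = -12/25, C2 = -7/25.

x = -6/25 - 12*exp(5*t)/25 - 7*exp(-5*t)/25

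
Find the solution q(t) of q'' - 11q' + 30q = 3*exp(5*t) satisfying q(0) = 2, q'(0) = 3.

Characteristic equation r² - 11r + 30 = 0 factors as (r - 6)(r - 5) = 0, so r = 6, 5.
Hence q_h = C1*exp(6*t) + C2*exp(5*t).
Since exp(5*t) solves the homogeneous equation (r = 5 is a root of multiplicity 1), multiply the trial by t. Try q_p = A*t*exp(5*t). Substituting into the equation and dividing by exp(5*t) gives A = -3, so q_p = -3*t*exp(5*t).
General solution: q = C1*exp(6*t) + C2*exp(5*t) - 3*t*exp(5*t).
Apply the initial conditions: q(0) = C1 + C2 = 2 and q'(0) = -3 + 5*C2 + 6*C1 = 3. Solving gives C1 = -4, C2 = 6.

q = -4*exp(6*t) + 6*exp(5*t) - 3*t*exp(5*t)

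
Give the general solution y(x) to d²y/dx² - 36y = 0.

Characteristic equation r² - 36 = 0 factors as (r - 6)(r + 6) = 0, so r = 6, -6.
Hence y_h = C1*exp(6*x) + C2*exp(-6*x).

y = C1*exp(6*x) + C2*exp(-6*x)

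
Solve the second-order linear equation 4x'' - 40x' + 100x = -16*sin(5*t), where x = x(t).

x = -2*cos(5*t)/25 + C1*exp(5*t) + C2*t*exp(5*t)

Divide through by 4: x'' - 10x' + 25x = -4*sin(5*t).
Characteristic equation r² - 10r + 25 = 0 has discriminant (-10)² - 4·(25) = 0, so r = 5 is a repeated root.
Hence x_h = (C1 + C2*t)*exp(5*t).
Try x_p = A*cos(5*t) + B*sin(5*t). Substituting and equating the coefficients of cos(5t) and sin(5t) gives A = -2/25, B = 0, so x_p = -2*cos(5*t)/25.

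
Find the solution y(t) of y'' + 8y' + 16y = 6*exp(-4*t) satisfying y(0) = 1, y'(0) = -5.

Characteristic equation r² + 8r + 16 = 0 has discriminant (8)² - 4·(16) = 0, so r = -4 is a repeated root.
Hence y_h = (C1 + C2*t)*exp(-4*t).
Since exp(-4*t) solves the homogeneous equation (r = -4 is a root of multiplicity 2), multiply the trial by t^2. Try y_p = A*t^2*exp(-4*t). Substituting into the equation and dividing by exp(-4*t) gives A = 3, so y_p = 3*t^2*exp(-4*t).
General solution: y = C1*exp(-4*t) + 3*t^2*exp(-4*t) + C2*t*exp(-4*t).
Apply the initial conditions: y(0) = C1 = 1 and y'(0) = C2 - 4*C1 = -5. Solving gives C1 = 1, C2 = -1.

y = -t*exp(-4*t) + 3*t**2*exp(-4*t) + exp(-4*t)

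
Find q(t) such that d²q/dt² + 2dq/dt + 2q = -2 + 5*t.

q = -7/2 + 5*t/2 + C1*cos(t)*exp(-t) + C2*exp(-t)*sin(t)

Characteristic equation r² + 2r + 2 = 0 has discriminant (2)² - 4·(2) = -4 < 0, so r = -1 ± i.
Hence q_h = C1*cos(t)*exp(-t) + C2*exp(-t)*sin(t).
For the particular solution try q_p = A0 + A1*t. Substituting and matching coefficients of each power of t gives A0 = -7/2, A1 = 5/2, so q_p = -7/2 + 5*t/2.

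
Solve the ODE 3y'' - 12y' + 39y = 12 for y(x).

y = 4/13 + C1*cos(3*x)*exp(2*x) + C2*exp(2*x)*sin(3*x)

Divide through by 3: y'' - 4y' + 13y = 4.
Characteristic equation r² - 4r + 13 = 0 has discriminant (-4)² - 4·(13) = -36 < 0, so r = 2 ± 3i.
Hence y_h = C1*cos(3*x)*exp(2*x) + C2*exp(2*x)*sin(3*x).
For the particular solution try y_p = A0. Substituting and matching coefficients of each power of x gives A0 = 4/13, so y_p = 4/13.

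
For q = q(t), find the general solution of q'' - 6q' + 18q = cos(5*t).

q = -30*sin(5*t)/949 - 7*cos(5*t)/949 + C1*cos(3*t)*exp(3*t) + C2*exp(3*t)*sin(3*t)

Characteristic equation r² - 6r + 18 = 0 has discriminant (-6)² - 4·(18) = -36 < 0, so r = 3 ± 3i.
Hence q_h = C1*cos(3*t)*exp(3*t) + C2*exp(3*t)*sin(3*t).
Try q_p = A*cos(5*t) + B*sin(5*t). Substituting and equating the coefficients of cos(5t) and sin(5t) gives A = -7/949, B = -30/949, so q_p = -30*sin(5*t)/949 - 7*cos(5*t)/949.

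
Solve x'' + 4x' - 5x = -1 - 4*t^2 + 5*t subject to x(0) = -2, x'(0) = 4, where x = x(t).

Characteristic equation r² + 4r - 5 = 0 factors as (r + 5)(r - 1) = 0, so r = -5, 1.
Hence x_h = C1*exp(-5*t) + C2*exp(t).
For the particular solution try x_p = A0 + A1*t + A2*t^2. Substituting and matching coefficients of each power of t gives A0 = 93/125, A1 = 7/25, A2 = 4/5, so x_p = 93/125 + 4*t^2/5 + 7*t/25.
General solution: x = 93/125 + 4*t^2/5 + 7*t/25 + C1*exp(-5*t) + C2*exp(t).
Apply the initial conditions: x(0) = 93/125 + C1 + C2 = -2 and x'(0) = 7/25 + C2 - 5*C1 = 4. Solving gives C1 = -404/375, C2 = -5/3.

x = 93/125 - 404*exp(-5*t)/375 - 5*exp(t)/3 + 4*t**2/5 + 7*t/25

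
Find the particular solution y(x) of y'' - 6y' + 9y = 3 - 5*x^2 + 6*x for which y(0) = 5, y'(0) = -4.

Characteristic equation r² - 6r + 9 = 0 has discriminant (-6)² - 4·(9) = 0, so r = 3 is a repeated root.
Hence y_h = (C1 + C2*x)*exp(3*x).
For the particular solution try y_p = A0 + A1*x + A2*x^2. Substituting and matching coefficients of each power of x gives A0 = 11/27, A1 = -2/27, A2 = -5/9, so y_p = 11/27 - 5*x^2/9 - 2*x/27.
General solution: y = 11/27 - 5*x^2/9 - 2*x/27 + C1*exp(3*x) + C2*x*exp(3*x).
Apply the initial conditions: y(0) = 11/27 + C1 = 5 and y'(0) = -2/27 + C2 + 3*C1 = -4. Solving gives C1 = 124/27, C2 = -478/27.

y = 11/27 - 5*x**2/9 - 2*x/27 + 124*exp(3*x)/27 - 478*x*exp(3*x)/27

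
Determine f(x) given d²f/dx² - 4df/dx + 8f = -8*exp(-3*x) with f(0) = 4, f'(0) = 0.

f = -8*exp(-3*x)/29 - 136*exp(2*x)*sin(2*x)/29 + 124*cos(2*x)*exp(2*x)/29

Characteristic equation r² - 4r + 8 = 0 has discriminant (-4)² - 4·(8) = -16 < 0, so r = 2 ± 2i.
Hence f_h = C1*cos(2*x)*exp(2*x) + C2*exp(2*x)*sin(2*x).
Try f_p = A*exp(-3*x). Substituting into the equation and dividing by exp(-3*x) gives A = -8/29, so f_p = -8*exp(-3*x)/29.
General solution: f = -8*exp(-3*x)/29 + C1*cos(2*x)*exp(2*x) + C2*exp(2*x)*sin(2*x).
Apply the initial conditions: f(0) = -8/29 + C1 = 4 and f'(0) = 24/29 + 2*C1 + 2*C2 = 0. Solving gives C1 = 124/29, C2 = -136/29.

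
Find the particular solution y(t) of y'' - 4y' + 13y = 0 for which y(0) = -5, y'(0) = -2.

Characteristic equation r² - 4r + 13 = 0 has discriminant (-4)² - 4·(13) = -36 < 0, so r = 2 ± 3i.
Hence y_h = C1*cos(3*t)*exp(2*t) + C2*exp(2*t)*sin(3*t).
Apply the initial conditions: y(0) = C1 = -5 and y'(0) = 2*C1 + 3*C2 = -2. Solving gives C1 = -5, C2 = 8/3.

y = -5*cos(3*t)*exp(2*t) + 8*exp(2*t)*sin(3*t)/3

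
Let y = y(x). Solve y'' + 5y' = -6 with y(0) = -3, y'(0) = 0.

y = -69/25 - 6*x/5 - 6*exp(-5*x)/25

Characteristic equation r² + 5r = 0 factors as (r + 5)r = 0, so r = -5, 0.
Hence y_h = C1*exp(-5*x) + C2.
Since 0 is a characteristic root (multiplicity 1), multiply the polynomial trial by x: try y_p = A0*x. Substituting and matching coefficients of each power of x gives A0 = -6/5, so y_p = -6*x/5.
General solution: y = C2 - 6*x/5 + C1*exp(-5*x).
Apply the initial conditions: y(0) = C1 + C2 = -3 and y'(0) = -6/5 - 5*C1 = 0. Solving gives C1 = -6/25, C2 = -69/25.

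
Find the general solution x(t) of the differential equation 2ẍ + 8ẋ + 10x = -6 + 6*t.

x = -27/25 + 3*t/5 + C1*cos(t)*exp(-2*t) + C2*exp(-2*t)*sin(t)

Divide through by 2: x'' + 4x' + 5x = -3 + 3*t.
Characteristic equation r² + 4r + 5 = 0 has discriminant (4)² - 4·(5) = -4 < 0, so r = -2 ± i.
Hence x_h = C1*cos(t)*exp(-2*t) + C2*exp(-2*t)*sin(t).
For the particular solution try x_p = A0 + A1*t. Substituting and matching coefficients of each power of t gives A0 = -27/25, A1 = 3/5, so x_p = -27/25 + 3*t/5.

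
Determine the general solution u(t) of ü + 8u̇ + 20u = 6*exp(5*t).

u = 6*exp(5*t)/85 + C1*cos(2*t)*exp(-4*t) + C2*exp(-4*t)*sin(2*t)

Characteristic equation r² + 8r + 20 = 0 has discriminant (8)² - 4·(20) = -16 < 0, so r = -4 ± 2i.
Hence u_h = C1*cos(2*t)*exp(-4*t) + C2*exp(-4*t)*sin(2*t).
Try u_p = A*exp(5*t). Substituting into the equation and dividing by exp(5*t) gives A = 6/85, so u_p = 6*exp(5*t)/85.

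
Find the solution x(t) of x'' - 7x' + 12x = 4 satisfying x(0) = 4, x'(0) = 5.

x = 1/3 - 6*exp(4*t) + 29*exp(3*t)/3

Characteristic equation r² - 7r + 12 = 0 factors as (r - 3)(r - 4) = 0, so r = 3, 4.
Hence x_h = C1*exp(3*t) + C2*exp(4*t).
For the particular solution try x_p = A0. Substituting and matching coefficients of each power of t gives A0 = 1/3, so x_p = 1/3.
General solution: x = 1/3 + C1*exp(3*t) + C2*exp(4*t).
Apply the initial conditions: x(0) = 1/3 + C1 + C2 = 4 and x'(0) = 3*C1 + 4*C2 = 5. Solving gives C1 = 29/3, C2 = -6.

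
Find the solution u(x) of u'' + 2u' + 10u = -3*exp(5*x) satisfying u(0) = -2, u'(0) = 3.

u = -exp(5*x)/15 - 29*cos(3*x)*exp(-x)/15 + 7*exp(-x)*sin(3*x)/15

Characteristic equation r² + 2r + 10 = 0 has discriminant (2)² - 4·(10) = -36 < 0, so r = -1 ± 3i.
Hence u_h = C1*cos(3*x)*exp(-x) + C2*exp(-x)*sin(3*x).
Try u_p = A*exp(5*x). Substituting into the equation and dividing by exp(5*x) gives A = -1/15, so u_p = -exp(5*x)/15.
General solution: u = -exp(5*x)/15 + C1*cos(3*x)*exp(-x) + C2*exp(-x)*sin(3*x).
Apply the initial conditions: u(0) = -1/15 + C1 = -2 and u'(0) = -1/3 - C1 + 3*C2 = 3. Solving gives C1 = -29/15, C2 = 7/15.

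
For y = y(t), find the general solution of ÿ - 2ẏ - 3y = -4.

y = 4/3 + C1*exp(-t) + C2*exp(3*t)

Characteristic equation r² - 2r - 3 = 0 factors as (r + 1)(r - 3) = 0, so r = -1, 3.
Hence y_h = C1*exp(-t) + C2*exp(3*t).
For the particular solution try y_p = A0. Substituting and matching coefficients of each power of t gives A0 = 4/3, so y_p = 4/3.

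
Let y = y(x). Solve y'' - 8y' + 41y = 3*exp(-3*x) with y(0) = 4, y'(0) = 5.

Characteristic equation r² - 8r + 41 = 0 has discriminant (-8)² - 4·(41) = -100 < 0, so r = 4 ± 5i.
Hence y_h = C1*cos(5*x)*exp(4*x) + C2*exp(4*x)*sin(5*x).
Try y_p = A*exp(-3*x). Substituting into the equation and dividing by exp(-3*x) gives A = 3/74, so y_p = 3*exp(-3*x)/74.
General solution: y = 3*exp(-3*x)/74 + C1*cos(5*x)*exp(4*x) + C2*exp(4*x)*sin(5*x).
Apply the initial conditions: y(0) = 3/74 + C1 = 4 and y'(0) = -9/74 + 4*C1 + 5*C2 = 5. Solving gives C1 = 293/74, C2 = -793/370.

y = 3*exp(-3*x)/74 - 793*exp(4*x)*sin(5*x)/370 + 293*cos(5*x)*exp(4*x)/74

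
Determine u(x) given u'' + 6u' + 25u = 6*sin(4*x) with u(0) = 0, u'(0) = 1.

Characteristic equation r² + 6r + 25 = 0 has discriminant (6)² - 4·(25) = -64 < 0, so r = -3 ± 4i.
Hence u_h = C1*cos(4*x)*exp(-3*x) + C2*exp(-3*x)*sin(4*x).
Try u_p = A*cos(4*x) + B*sin(4*x). Substituting and equating the coefficients of cos(4x) and sin(4x) gives A = -16/73, B = 6/73, so u_p = -16*cos(4*x)/73 + 6*sin(4*x)/73.
General solution: u = -16*cos(4*x)/73 + 6*sin(4*x)/73 + C1*cos(4*x)*exp(-3*x) + C2*exp(-3*x)*sin(4*x).
Apply the initial conditions: u(0) = -16/73 + C1 = 0 and u'(0) = 24/73 - 3*C1 + 4*C2 = 1. Solving gives C1 = 16/73, C2 = 97/292.

u = -16*cos(4*x)/73 + 6*sin(4*x)/73 + 16*cos(4*x)*exp(-3*x)/73 + 97*exp(-3*x)*sin(4*x)/292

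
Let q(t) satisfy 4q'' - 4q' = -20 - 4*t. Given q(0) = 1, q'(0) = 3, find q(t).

Divide through by 4: q'' - q' = -5 - t.
Characteristic equation r² - r = 0 factors as (r - 1)r = 0, so r = 1, 0.
Hence q_h = C1*exp(t) + C2.
Since 0 is a characteristic root (multiplicity 1), multiply the polynomial trial by t: try q_p = t*(A0 + A1*t). Substituting and matching coefficients of each power of t gives A0 = 6, A1 = 1/2, so q_p = t^2/2 + 6*t.
General solution: q = C2 + t^2/2 + 6*t + C1*exp(t).
Apply the initial conditions: q(0) = C1 + C2 = 1 and q'(0) = 6 + C1 = 3. Solving gives C1 = -3, C2 = 4.

q = 4 + t**2/2 - 3*exp(t) + 6*t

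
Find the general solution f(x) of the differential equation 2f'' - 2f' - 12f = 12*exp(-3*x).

f = C1*exp(-2*x) + C2*exp(3*x) + exp(-3*x)

Divide through by 2: f'' - f' - 6f = 6*exp(-3*x).
Characteristic equation r² - r - 6 = 0 factors as (r + 2)(r - 3) = 0, so r = -2, 3.
Hence f_h = C1*exp(-2*x) + C2*exp(3*x).
Try f_p = A*exp(-3*x). Substituting into the equation and dividing by exp(-3*x) gives A = 1, so f_p = exp(-3*x).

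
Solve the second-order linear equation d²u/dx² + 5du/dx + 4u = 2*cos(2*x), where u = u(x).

u = sin(2*x)/5 + C1*exp(-x) + C2*exp(-4*x)

Characteristic equation r² + 5r + 4 = 0 factors as (r + 1)(r + 4) = 0, so r = -1, -4.
Hence u_h = C1*exp(-x) + C2*exp(-4*x).
Try u_p = A*cos(2*x) + B*sin(2*x). Substituting and equating the coefficients of cos(2x) and sin(2x) gives A = 0, B = 1/5, so u_p = sin(2*x)/5.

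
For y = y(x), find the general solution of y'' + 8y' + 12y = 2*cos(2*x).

Characteristic equation r² + 8r + 12 = 0 factors as (r + 2)(r + 6) = 0, so r = -2, -6.
Hence y_h = C1*exp(-2*x) + C2*exp(-6*x).
Try y_p = A*cos(2*x) + B*sin(2*x). Substituting and equating the coefficients of cos(2x) and sin(2x) gives A = 1/20, B = 1/10, so y_p = sin(2*x)/10 + cos(2*x)/20.

y = sin(2*x)/10 + cos(2*x)/20 + C1*exp(-2*x) + C2*exp(-6*x)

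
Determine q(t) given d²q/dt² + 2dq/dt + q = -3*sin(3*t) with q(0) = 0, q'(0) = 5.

Characteristic equation r² + 2r + 1 = 0 has discriminant (2)² - 4·(1) = 0, so r = -1 is a repeated root.
Hence q_h = (C1 + C2*t)*exp(-t).
Try q_p = A*cos(3*t) + B*sin(3*t). Substituting and equating the coefficients of cos(3t) and sin(3t) gives A = 9/50, B = 6/25, so q_p = 6*sin(3*t)/25 + 9*cos(3*t)/50.
General solution: q = 6*sin(3*t)/25 + 9*cos(3*t)/50 + C1*exp(-t) + C2*t*exp(-t).
Apply the initial conditions: q(0) = 9/50 + C1 = 0 and q'(0) = 18/25 + C2 - C1 = 5. Solving gives C1 = -9/50, C2 = 41/10.

q = -9*exp(-t)/50 + 6*sin(3*t)/25 + 9*cos(3*t)/50 + 41*t*exp(-t)/10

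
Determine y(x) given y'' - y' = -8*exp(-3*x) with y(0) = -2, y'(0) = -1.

Characteristic equation r² - r = 0 factors as (r - 1)r = 0, so r = 1, 0.
Hence y_h = C1*exp(x) + C2.
Try y_p = A*exp(-3*x). Substituting into the equation and dividing by exp(-3*x) gives A = -2/3, so y_p = -2*exp(-3*x)/3.
General solution: y = C2 - 2*exp(-3*x)/3 + C1*exp(x).
Apply the initial conditions: y(0) = -2/3 + C1 + C2 = -2 and y'(0) = 2 + C1 = -1. Solving gives C1 = -3, C2 = 5/3.

y = 5/3 - 3*exp(x) - 2*exp(-3*x)/3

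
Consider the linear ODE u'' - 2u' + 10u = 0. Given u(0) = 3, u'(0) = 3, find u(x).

Characteristic equation r² - 2r + 10 = 0 has discriminant (-2)² - 4·(10) = -36 < 0, so r = 1 ± 3i.
Hence u_h = C1*cos(3*x)*exp(x) + C2*exp(x)*sin(3*x).
Apply the initial conditions: u(0) = C1 = 3 and u'(0) = C1 + 3*C2 = 3. Solving gives C1 = 3, C2 = 0.

u = 3*cos(3*x)*exp(x)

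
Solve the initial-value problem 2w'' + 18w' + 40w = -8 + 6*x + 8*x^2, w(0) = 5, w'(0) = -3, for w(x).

w = -413/2000 - 2232*exp(-5*x)/125 - 3*x/100 + x**2/5 + 369*exp(-4*x)/16

Divide through by 2: w'' + 9w' + 20w = -4 + 3*x + 4*x^2.
Characteristic equation r² + 9r + 20 = 0 factors as (r + 5)(r + 4) = 0, so r = -5, -4.
Hence w_h = C1*exp(-5*x) + C2*exp(-4*x).
For the particular solution try w_p = A0 + A1*x + A2*x^2. Substituting and matching coefficients of each power of x gives A0 = -413/2000, A1 = -3/100, A2 = 1/5, so w_p = -413/2000 - 3*x/100 + x^2/5.
General solution: w = -413/2000 - 3*x/100 + x^2/5 + C1*exp(-5*x) + C2*exp(-4*x).
Apply the initial conditions: w(0) = -413/2000 + C1 + C2 = 5 and w'(0) = -3/100 - 5*C1 - 4*C2 = -3. Solving gives C1 = -2232/125, C2 = 369/16.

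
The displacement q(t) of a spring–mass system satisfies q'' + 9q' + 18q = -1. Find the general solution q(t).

Characteristic equation r² + 9r + 18 = 0 factors as (r + 6)(r + 3) = 0, so r = -6, -3.
Hence q_h = C1*exp(-6*t) + C2*exp(-3*t).
For the particular solution try q_p = A0. Substituting and matching coefficients of each power of t gives A0 = -1/18, so q_p = -1/18.

q = -1/18 + C1*exp(-6*t) + C2*exp(-3*t)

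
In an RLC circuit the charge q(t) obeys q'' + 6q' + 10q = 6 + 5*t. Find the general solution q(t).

Characteristic equation r² + 6r + 10 = 0 has discriminant (6)² - 4·(10) = -4 < 0, so r = -3 ± i.
Hence q_h = C1*cos(t)*exp(-3*t) + C2*exp(-3*t)*sin(t).
For the particular solution try q_p = A0 + A1*t. Substituting and matching coefficients of each power of t gives A0 = 3/10, A1 = 1/2, so q_p = 3/10 + t/2.

q = 3/10 + t/2 + C1*cos(t)*exp(-3*t) + C2*exp(-3*t)*sin(t)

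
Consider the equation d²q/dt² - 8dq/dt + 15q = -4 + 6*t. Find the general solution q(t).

Characteristic equation r² - 8r + 15 = 0 factors as (r - 5)(r - 3) = 0, so r = 5, 3.
Hence q_h = C1*exp(5*t) + C2*exp(3*t).
For the particular solution try q_p = A0 + A1*t. Substituting and matching coefficients of each power of t gives A0 = -4/75, A1 = 2/5, so q_p = -4/75 + 2*t/5.

q = -4/75 + 2*t/5 + C1*exp(5*t) + C2*exp(3*t)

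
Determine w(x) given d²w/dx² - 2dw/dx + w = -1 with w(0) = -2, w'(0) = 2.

w = -1 - exp(x) + 3*x*exp(x)

Characteristic equation r² - 2r + 1 = 0 has discriminant (-2)² - 4·(1) = 0, so r = 1 is a repeated root.
Hence w_h = (C1 + C2*x)*exp(x).
For the particular solution try w_p = A0. Substituting and matching coefficients of each power of x gives A0 = -1, so w_p = -1.
General solution: w = -1 + C1*exp(x) + C2*x*exp(x).
Apply the initial conditions: w(0) = -1 + C1 = -2 and w'(0) = C1 + C2 = 2. Solving gives C1 = -1, C2 = 3.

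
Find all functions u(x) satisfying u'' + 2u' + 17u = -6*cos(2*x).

u = -78*cos(2*x)/185 - 24*sin(2*x)/185 + C1*cos(4*x)*exp(-x) + C2*exp(-x)*sin(4*x)

Characteristic equation r² + 2r + 17 = 0 has discriminant (2)² - 4·(17) = -64 < 0, so r = -1 ± 4i.
Hence u_h = C1*cos(4*x)*exp(-x) + C2*exp(-x)*sin(4*x).
Try u_p = A*cos(2*x) + B*sin(2*x). Substituting and equating the coefficients of cos(2x) and sin(2x) gives A = -78/185, B = -24/185, so u_p = -78*cos(2*x)/185 - 24*sin(2*x)/185.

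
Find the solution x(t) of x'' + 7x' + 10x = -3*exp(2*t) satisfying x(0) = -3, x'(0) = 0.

x = -19*exp(-2*t)/4 - 3*exp(2*t)/28 + 13*exp(-5*t)/7

Characteristic equation r² + 7r + 10 = 0 factors as (r + 2)(r + 5) = 0, so r = -2, -5.
Hence x_h = C1*exp(-2*t) + C2*exp(-5*t).
Try x_p = A*exp(2*t). Substituting into the equation and dividing by exp(2*t) gives A = -3/28, so x_p = -3*exp(2*t)/28.
General solution: x = -3*exp(2*t)/28 + C1*exp(-2*t) + C2*exp(-5*t).
Apply the initial conditions: x(0) = -3/28 + C1 + C2 = -3 and x'(0) = -3/14 - 5*C2 - 2*C1 = 0. Solving gives C1 = -19/4, C2 = 13/7.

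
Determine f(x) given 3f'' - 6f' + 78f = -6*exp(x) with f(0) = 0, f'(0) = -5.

f = -2*exp(x)/25 - exp(x)*sin(5*x) + 2*cos(5*x)*exp(x)/25

Divide through by 3: f'' - 2f' + 26f = -2*exp(x).
Characteristic equation r² - 2r + 26 = 0 has discriminant (-2)² - 4·(26) = -100 < 0, so r = 1 ± 5i.
Hence f_h = C1*cos(5*x)*exp(x) + C2*exp(x)*sin(5*x).
Try f_p = A*exp(x). Substituting into the equation and dividing by exp(x) gives A = -2/25, so f_p = -2*exp(x)/25.
General solution: f = -2*exp(x)/25 + C1*cos(5*x)*exp(x) + C2*exp(x)*sin(5*x).
Apply the initial conditions: f(0) = -2/25 + C1 = 0 and f'(0) = -2/25 + C1 + 5*C2 = -5. Solving gives C1 = 2/25, C2 = -1.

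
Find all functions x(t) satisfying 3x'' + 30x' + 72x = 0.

Divide through by 3: x'' + 10x' + 24x = 0.
Characteristic equation r² + 10r + 24 = 0 factors as (r + 4)(r + 6) = 0, so r = -4, -6.
Hence x_h = C1*exp(-4*t) + C2*exp(-6*t).

x = C1*exp(-4*t) + C2*exp(-6*t)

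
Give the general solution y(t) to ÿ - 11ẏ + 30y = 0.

y = C1*exp(6*t) + C2*exp(5*t)

Characteristic equation r² - 11r + 30 = 0 factors as (r - 6)(r - 5) = 0, so r = 6, 5.
Hence y_h = C1*exp(6*t) + C2*exp(5*t).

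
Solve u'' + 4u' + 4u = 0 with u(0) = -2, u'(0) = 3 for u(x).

Characteristic equation r² + 4r + 4 = 0 has discriminant (4)² - 4·(4) = 0, so r = -2 is a repeated root.
Hence u_h = (C1 + C2*x)*exp(-2*x).
Apply the initial conditions: u(0) = C1 = -2 and u'(0) = C2 - 2*C1 = 3. Solving gives C1 = -2, C2 = -1.

u = -2*exp(-2*x) - x*exp(-2*x)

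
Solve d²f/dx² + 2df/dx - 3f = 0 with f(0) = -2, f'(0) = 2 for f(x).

Characteristic equation r² + 2r - 3 = 0 factors as (r + 3)(r - 1) = 0, so r = -3, 1.
Hence f_h = C1*exp(-3*x) + C2*exp(x).
Apply the initial conditions: f(0) = C1 + C2 = -2 and f'(0) = C2 - 3*C1 = 2. Solving gives C1 = -1, C2 = -1.

f = -exp(x) - exp(-3*x)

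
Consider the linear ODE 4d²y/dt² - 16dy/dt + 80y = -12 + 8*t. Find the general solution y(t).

y = -13/100 + t/10 + C1*cos(4*t)*exp(2*t) + C2*exp(2*t)*sin(4*t)

Divide through by 4: y'' - 4y' + 20y = -3 + 2*t.
Characteristic equation r² - 4r + 20 = 0 has discriminant (-4)² - 4·(20) = -64 < 0, so r = 2 ± 4i.
Hence y_h = C1*cos(4*t)*exp(2*t) + C2*exp(2*t)*sin(4*t).
For the particular solution try y_p = A0 + A1*t. Substituting and matching coefficients of each power of t gives A0 = -13/100, A1 = 1/10, so y_p = -13/100 + t/10.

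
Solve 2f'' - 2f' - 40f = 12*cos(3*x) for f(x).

f = -87*cos(3*x)/425 - 9*sin(3*x)/425 + C1*exp(-4*x) + C2*exp(5*x)

Divide through by 2: f'' - f' - 20f = 6*cos(3*x).
Characteristic equation r² - r - 20 = 0 factors as (r + 4)(r - 5) = 0, so r = -4, 5.
Hence f_h = C1*exp(-4*x) + C2*exp(5*x).
Try f_p = A*cos(3*x) + B*sin(3*x). Substituting and equating the coefficients of cos(3x) and sin(3x) gives A = -87/425, B = -9/425, so f_p = -87*cos(3*x)/425 - 9*sin(3*x)/425.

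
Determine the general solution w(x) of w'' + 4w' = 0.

Characteristic equation r² + 4r = 0 factors as (r + 4)r = 0, so r = -4, 0.
Hence w_h = C1*exp(-4*x) + C2.

w = C2 + C1*exp(-4*x)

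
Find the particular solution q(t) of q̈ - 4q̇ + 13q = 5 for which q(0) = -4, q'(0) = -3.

q = 5/13 - 57*cos(3*t)*exp(2*t)/13 + 25*exp(2*t)*sin(3*t)/13

Characteristic equation r² - 4r + 13 = 0 has discriminant (-4)² - 4·(13) = -36 < 0, so r = 2 ± 3i.
Hence q_h = C1*cos(3*t)*exp(2*t) + C2*exp(2*t)*sin(3*t).
For the particular solution try q_p = A0. Substituting and matching coefficients of each power of t gives A0 = 5/13, so q_p = 5/13.
General solution: q = 5/13 + C1*cos(3*t)*exp(2*t) + C2*exp(2*t)*sin(3*t).
Apply the initial conditions: q(0) = 5/13 + C1 = -4 and q'(0) = 2*C1 + 3*C2 = -3. Solving gives C1 = -57/13, C2 = 25/13.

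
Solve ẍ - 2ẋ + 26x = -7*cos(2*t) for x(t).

x = -77*cos(2*t)/250 + 7*sin(2*t)/125 + C1*cos(5*t)*exp(t) + C2*exp(t)*sin(5*t)

Characteristic equation r² - 2r + 26 = 0 has discriminant (-2)² - 4·(26) = -100 < 0, so r = 1 ± 5i.
Hence x_h = C1*cos(5*t)*exp(t) + C2*exp(t)*sin(5*t).
Try x_p = A*cos(2*t) + B*sin(2*t). Substituting and equating the coefficients of cos(2t) and sin(2t) gives A = -77/250, B = 7/125, so x_p = -77*cos(2*t)/250 + 7*sin(2*t)/125.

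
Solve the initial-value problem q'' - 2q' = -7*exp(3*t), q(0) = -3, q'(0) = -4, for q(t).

Characteristic equation r² - 2r = 0 factors as (r - 2)r = 0, so r = 2, 0.
Hence q_h = C1*exp(2*t) + C2.
Try q_p = A*exp(3*t). Substituting into the equation and dividing by exp(3*t) gives A = -7/3, so q_p = -7*exp(3*t)/3.
General solution: q = C2 - 7*exp(3*t)/3 + C1*exp(2*t).
Apply the initial conditions: q(0) = -7/3 + C1 + C2 = -3 and q'(0) = -7 + 2*C1 = -4. Solving gives C1 = 3/2, C2 = -13/6.

q = -13/6 - 7*exp(3*t)/3 + 3*exp(2*t)/2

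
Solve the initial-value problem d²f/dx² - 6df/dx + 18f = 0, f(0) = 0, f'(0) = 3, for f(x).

Characteristic equation r² - 6r + 18 = 0 has discriminant (-6)² - 4·(18) = -36 < 0, so r = 3 ± 3i.
Hence f_h = C1*cos(3*x)*exp(3*x) + C2*exp(3*x)*sin(3*x).
Apply the initial conditions: f(0) = C1 = 0 and f'(0) = 3*C1 + 3*C2 = 3. Solving gives C1 = 0, C2 = 1.

f = exp(3*x)*sin(3*x)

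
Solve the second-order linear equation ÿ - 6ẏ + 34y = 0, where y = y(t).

y = C1*cos(5*t)*exp(3*t) + C2*exp(3*t)*sin(5*t)

Characteristic equation r² - 6r + 34 = 0 has discriminant (-6)² - 4·(34) = -100 < 0, so r = 3 ± 5i.
Hence y_h = C1*cos(5*t)*exp(3*t) + C2*exp(3*t)*sin(5*t).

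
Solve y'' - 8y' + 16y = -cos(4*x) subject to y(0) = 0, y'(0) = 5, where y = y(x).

y = sin(4*x)/32 + 39*x*exp(4*x)/8

Characteristic equation r² - 8r + 16 = 0 has discriminant (-8)² - 4·(16) = 0, so r = 4 is a repeated root.
Hence y_h = (C1 + C2*x)*exp(4*x).
Try y_p = A*cos(4*x) + B*sin(4*x). Substituting and equating the coefficients of cos(4x) and sin(4x) gives A = 0, B = 1/32, so y_p = sin(4*x)/32.
General solution: y = sin(4*x)/32 + C1*exp(4*x) + C2*x*exp(4*x).
Apply the initial conditions: y(0) = C1 = 0 and y'(0) = 1/8 + C2 + 4*C1 = 5. Solving gives C1 = 0, C2 = 39/8.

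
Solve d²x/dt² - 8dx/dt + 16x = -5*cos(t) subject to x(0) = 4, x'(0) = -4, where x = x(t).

Characteristic equation r² - 8r + 16 = 0 has discriminant (-8)² - 4·(16) = 0, so r = 4 is a repeated root.
Hence x_h = (C1 + C2*t)*exp(4*t).
Try x_p = A*cos(t) + B*sin(t). Substituting and equating the coefficients of cos(t) and sin(t) gives A = -75/289, B = 40/289, so x_p = -75*cos(t)/289 + 40*sin(t)/289.
General solution: x = -75*cos(t)/289 + 40*sin(t)/289 + C1*exp(4*t) + C2*t*exp(4*t).
Apply the initial conditions: x(0) = -75/289 + C1 = 4 and x'(0) = 40/289 + C2 + 4*C1 = -4. Solving gives C1 = 1231/289, C2 = -360/17.

x = -75*cos(t)/289 + 40*sin(t)/289 + 1231*exp(4*t)/289 - 360*t*exp(4*t)/17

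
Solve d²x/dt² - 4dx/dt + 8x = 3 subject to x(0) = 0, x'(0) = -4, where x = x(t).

x = 3/8 - 13*exp(2*t)*sin(2*t)/8 - 3*cos(2*t)*exp(2*t)/8

Characteristic equation r² - 4r + 8 = 0 has discriminant (-4)² - 4·(8) = -16 < 0, so r = 2 ± 2i.
Hence x_h = C1*cos(2*t)*exp(2*t) + C2*exp(2*t)*sin(2*t).
For the particular solution try x_p = A0. Substituting and matching coefficients of each power of t gives A0 = 3/8, so x_p = 3/8.
General solution: x = 3/8 + C1*cos(2*t)*exp(2*t) + C2*exp(2*t)*sin(2*t).
Apply the initial conditions: x(0) = 3/8 + C1 = 0 and x'(0) = 2*C1 + 2*C2 = -4. Solving gives C1 = -3/8, C2 = -13/8.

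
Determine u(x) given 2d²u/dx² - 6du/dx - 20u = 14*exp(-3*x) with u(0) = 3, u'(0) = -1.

Divide through by 2: u'' - 3u' - 10u = 7*exp(-3*x).
Characteristic equation r² - 3r - 10 = 0 factors as (r + 2)(r - 5) = 0, so r = -2, 5.
Hence u_h = C1*exp(-2*x) + C2*exp(5*x).
Try u_p = A*exp(-3*x). Substituting into the equation and dividing by exp(-3*x) gives A = 7/8, so u_p = 7*exp(-3*x)/8.
General solution: u = 7*exp(-3*x)/8 + C1*exp(-2*x) + C2*exp(5*x).
Apply the initial conditions: u(0) = 7/8 + C1 + C2 = 3 and u'(0) = -21/8 - 2*C1 + 5*C2 = -1. Solving gives C1 = 9/7, C2 = 47/56.

u = 7*exp(-3*x)/8 + 9*exp(-2*x)/7 + 47*exp(5*x)/56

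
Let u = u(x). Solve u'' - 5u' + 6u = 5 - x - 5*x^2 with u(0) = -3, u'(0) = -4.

u = -5/27 - 6*exp(2*x) - 14*x/9 - 5*x**2/6 + 86*exp(3*x)/27

Characteristic equation r² - 5r + 6 = 0 factors as (r - 2)(r - 3) = 0, so r = 2, 3.
Hence u_h = C1*exp(2*x) + C2*exp(3*x).
For the particular solution try u_p = A0 + A1*x + A2*x^2. Substituting and matching coefficients of each power of x gives A0 = -5/27, A1 = -14/9, A2 = -5/6, so u_p = -5/27 - 14*x/9 - 5*x^2/6.
General solution: u = -5/27 - 14*x/9 - 5*x^2/6 + C1*exp(2*x) + C2*exp(3*x).
Apply the initial conditions: u(0) = -5/27 + C1 + C2 = -3 and u'(0) = -14/9 + 2*C1 + 3*C2 = -4. Solving gives C1 = -6, C2 = 86/27.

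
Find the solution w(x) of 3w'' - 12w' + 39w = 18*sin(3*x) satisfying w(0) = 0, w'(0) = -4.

w = 3*sin(3*x)/20 + 9*cos(3*x)/20 - 71*exp(2*x)*sin(3*x)/60 - 9*cos(3*x)*exp(2*x)/20

Divide through by 3: w'' - 4w' + 13w = 6*sin(3*x).
Characteristic equation r² - 4r + 13 = 0 has discriminant (-4)² - 4·(13) = -36 < 0, so r = 2 ± 3i.
Hence w_h = C1*cos(3*x)*exp(2*x) + C2*exp(2*x)*sin(3*x).
Try w_p = A*cos(3*x) + B*sin(3*x). Substituting and equating the coefficients of cos(3x) and sin(3x) gives A = 9/20, B = 3/20, so w_p = 3*sin(3*x)/20 + 9*cos(3*x)/20.
General solution: w = 3*sin(3*x)/20 + 9*cos(3*x)/20 + C1*cos(3*x)*exp(2*x) + C2*exp(2*x)*sin(3*x).
Apply the initial conditions: w(0) = 9/20 + C1 = 0 and w'(0) = 9/20 + 2*C1 + 3*C2 = -4. Solving gives C1 = -9/20, C2 = -71/60.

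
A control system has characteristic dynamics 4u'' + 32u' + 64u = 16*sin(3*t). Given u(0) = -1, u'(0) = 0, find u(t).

Divide through by 4: u'' + 8u' + 16u = 4*sin(3*t).
Characteristic equation r² + 8r + 16 = 0 has discriminant (8)² - 4·(16) = 0, so r = -4 is a repeated root.
Hence u_h = (C1 + C2*t)*exp(-4*t).
Try u_p = A*cos(3*t) + B*sin(3*t). Substituting and equating the coefficients of cos(3t) and sin(3t) gives A = -96/625, B = 28/625, so u_p = -96*cos(3*t)/625 + 28*sin(3*t)/625.
General solution: u = -96*cos(3*t)/625 + 28*sin(3*t)/625 + C1*exp(-4*t) + C2*t*exp(-4*t).
Apply the initial conditions: u(0) = -96/625 + C1 = -1 and u'(0) = 84/625 + C2 - 4*C1 = 0. Solving gives C1 = -529/625, C2 = -88/25.

u = -529*exp(-4*t)/625 - 96*cos(3*t)/625 + 28*sin(3*t)/625 - 88*t*exp(-4*t)/25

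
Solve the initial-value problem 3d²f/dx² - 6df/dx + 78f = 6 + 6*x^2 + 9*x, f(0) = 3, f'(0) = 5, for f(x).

f = 355/4394 + x**2/13 + 43*x/338 + 4292*exp(x)*sin(5*x)/10985 + 12827*cos(5*x)*exp(x)/4394

Divide through by 3: f'' - 2f' + 26f = 2 + 2*x^2 + 3*x.
Characteristic equation r² - 2r + 26 = 0 has discriminant (-2)² - 4·(26) = -100 < 0, so r = 1 ± 5i.
Hence f_h = C1*cos(5*x)*exp(x) + C2*exp(x)*sin(5*x).
For the particular solution try f_p = A0 + A1*x + A2*x^2. Substituting and matching coefficients of each power of x gives A0 = 355/4394, A1 = 43/338, A2 = 1/13, so f_p = 355/4394 + x^2/13 + 43*x/338.
General solution: f = 355/4394 + x^2/13 + 43*x/338 + C1*cos(5*x)*exp(x) + C2*exp(x)*sin(5*x).
Apply the initial conditions: f(0) = 355/4394 + C1 = 3 and f'(0) = 43/338 + C1 + 5*C2 = 5. Solving gives C1 = 12827/4394, C2 = 4292/10985.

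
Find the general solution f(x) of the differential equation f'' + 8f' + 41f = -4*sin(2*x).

Characteristic equation r² + 8r + 41 = 0 has discriminant (8)² - 4·(41) = -100 < 0, so r = -4 ± 5i.
Hence f_h = C1*cos(5*x)*exp(-4*x) + C2*exp(-4*x)*sin(5*x).
Try f_p = A*cos(2*x) + B*sin(2*x). Substituting and equating the coefficients of cos(2x) and sin(2x) gives A = 64/1625, B = -148/1625, so f_p = -148*sin(2*x)/1625 + 64*cos(2*x)/1625.

f = -148*sin(2*x)/1625 + 64*cos(2*x)/1625 + C1*cos(5*x)*exp(-4*x) + C2*exp(-4*x)*sin(5*x)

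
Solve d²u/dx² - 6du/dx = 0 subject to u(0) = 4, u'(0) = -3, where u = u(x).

Characteristic equation r² - 6r = 0 factors as (r - 6)r = 0, so r = 6, 0.
Hence u_h = C1*exp(6*x) + C2.
Apply the initial conditions: u(0) = C1 + C2 = 4 and u'(0) = 6*C1 = -3. Solving gives C1 = -1/2, C2 = 9/2.

u = 9/2 - exp(6*x)/2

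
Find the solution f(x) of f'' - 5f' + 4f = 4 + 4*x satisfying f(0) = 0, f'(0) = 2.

f = 9/4 + x - 10*exp(x)/3 + 13*exp(4*x)/12

Characteristic equation r² - 5r + 4 = 0 factors as (r - 4)(r - 1) = 0, so r = 4, 1.
Hence f_h = C1*exp(4*x) + C2*exp(x).
For the particular solution try f_p = A0 + A1*x. Substituting and matching coefficients of each power of x gives A0 = 9/4, A1 = 1, so f_p = 9/4 + x.
General solution: f = 9/4 + x + C1*exp(4*x) + C2*exp(x).
Apply the initial conditions: f(0) = 9/4 + C1 + C2 = 0 and f'(0) = 1 + C2 + 4*C1 = 2. Solving gives C1 = 13/12, C2 = -10/3.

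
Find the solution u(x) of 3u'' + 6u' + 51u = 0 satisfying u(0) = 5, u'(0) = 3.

u = 2*exp(-x)*sin(4*x) + 5*cos(4*x)*exp(-x)

Divide through by 3: u'' + 2u' + 17u = 0.
Characteristic equation r² + 2r + 17 = 0 has discriminant (2)² - 4·(17) = -64 < 0, so r = -1 ± 4i.
Hence u_h = C1*cos(4*x)*exp(-x) + C2*exp(-x)*sin(4*x).
Apply the initial conditions: u(0) = C1 = 5 and u'(0) = -C1 + 4*C2 = 3. Solving gives C1 = 5, C2 = 2.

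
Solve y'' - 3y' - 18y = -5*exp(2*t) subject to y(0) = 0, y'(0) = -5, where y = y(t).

Characteristic equation r² - 3r - 18 = 0 factors as (r + 3)(r - 6) = 0, so r = -3, 6.
Hence y_h = C1*exp(-3*t) + C2*exp(6*t).
Try y_p = A*exp(2*t). Substituting into the equation and dividing by exp(2*t) gives A = 1/4, so y_p = exp(2*t)/4.
General solution: y = exp(2*t)/4 + C1*exp(-3*t) + C2*exp(6*t).
Apply the initial conditions: y(0) = 1/4 + C1 + C2 = 0 and y'(0) = 1/2 - 3*C1 + 6*C2 = -5. Solving gives C1 = 4/9, C2 = -25/36.

y = -25*exp(6*t)/36 + exp(2*t)/4 + 4*exp(-3*t)/9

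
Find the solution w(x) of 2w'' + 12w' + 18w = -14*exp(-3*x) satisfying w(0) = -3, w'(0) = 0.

w = -3*exp(-3*x) - 9*x*exp(-3*x) - 7*x**2*exp(-3*x)/2

Divide through by 2: w'' + 6w' + 9w = -7*exp(-3*x).
Characteristic equation r² + 6r + 9 = 0 has discriminant (6)² - 4·(9) = 0, so r = -3 is a repeated root.
Hence w_h = (C1 + C2*x)*exp(-3*x).
Since exp(-3*x) solves the homogeneous equation (r = -3 is a root of multiplicity 2), multiply the trial by x^2. Try w_p = A*x^2*exp(-3*x). Substituting into the equation and dividing by exp(-3*x) gives A = -7/2, so w_p = -7*x^2*exp(-3*x)/2.
General solution: w = C1*exp(-3*x) - 7*x^2*exp(-3*x)/2 + C2*x*exp(-3*x).
Apply the initial conditions: w(0) = C1 = -3 and w'(0) = C2 - 3*C1 = 0. Solving gives C1 = -3, C2 = -9.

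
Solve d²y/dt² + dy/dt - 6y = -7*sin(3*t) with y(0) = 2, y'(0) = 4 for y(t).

Characteristic equation r² + r - 6 = 0 factors as (r - 2)(r + 3) = 0, so r = 2, -3.
Hence y_h = C1*exp(2*t) + C2*exp(-3*t).
Try y_p = A*cos(3*t) + B*sin(3*t). Substituting and equating the coefficients of cos(3t) and sin(3t) gives A = 7/78, B = 35/78, so y_p = 7*cos(3*t)/78 + 35*sin(3*t)/78.
General solution: y = 7*cos(3*t)/78 + 35*sin(3*t)/78 + C1*exp(2*t) + C2*exp(-3*t).
Apply the initial conditions: y(0) = 7/78 + C1 + C2 = 2 and y'(0) = 35/26 - 3*C2 + 2*C1 = 4. Solving gives C1 = 109/65, C2 = 7/30.

y = 7*exp(-3*t)/30 + 7*cos(3*t)/78 + 35*sin(3*t)/78 + 109*exp(2*t)/65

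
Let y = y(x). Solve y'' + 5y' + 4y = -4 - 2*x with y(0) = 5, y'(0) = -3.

Characteristic equation r² + 5r + 4 = 0 factors as (r + 1)(r + 4) = 0, so r = -1, -4.
Hence y_h = C1*exp(-x) + C2*exp(-4*x).
For the particular solution try y_p = A0 + A1*x. Substituting and matching coefficients of each power of x gives A0 = -3/8, A1 = -1/2, so y_p = -3/8 - x/2.
General solution: y = -3/8 - x/2 + C1*exp(-x) + C2*exp(-4*x).
Apply the initial conditions: y(0) = -3/8 + C1 + C2 = 5 and y'(0) = -1/2 - C1 - 4*C2 = -3. Solving gives C1 = 19/3, C2 = -23/24.

y = -3/8 - 23*exp(-4*x)/24 - x/2 + 19*exp(-x)/3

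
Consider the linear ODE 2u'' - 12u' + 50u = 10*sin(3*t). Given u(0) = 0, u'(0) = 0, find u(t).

u = 4*sin(3*t)/29 + 9*cos(3*t)/58 - 9*cos(4*t)*exp(3*t)/58 + 3*exp(3*t)*sin(4*t)/232

Divide through by 2: u'' - 6u' + 25u = 5*sin(3*t).
Characteristic equation r² - 6r + 25 = 0 has discriminant (-6)² - 4·(25) = -64 < 0, so r = 3 ± 4i.
Hence u_h = C1*cos(4*t)*exp(3*t) + C2*exp(3*t)*sin(4*t).
Try u_p = A*cos(3*t) + B*sin(3*t). Substituting and equating the coefficients of cos(3t) and sin(3t) gives A = 9/58, B = 4/29, so u_p = 4*sin(3*t)/29 + 9*cos(3*t)/58.
General solution: u = 4*sin(3*t)/29 + 9*cos(3*t)/58 + C1*cos(4*t)*exp(3*t) + C2*exp(3*t)*sin(4*t).
Apply the initial conditions: u(0) = 9/58 + C1 = 0 and u'(0) = 12/29 + 3*C1 + 4*C2 = 0. Solving gives C1 = -9/58, C2 = 3/232.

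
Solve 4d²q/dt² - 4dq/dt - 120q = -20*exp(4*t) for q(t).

Divide through by 4: q'' - q' - 30q = -5*exp(4*t).
Characteristic equation r² - r - 30 = 0 factors as (r + 5)(r - 6) = 0, so r = -5, 6.
Hence q_h = C1*exp(-5*t) + C2*exp(6*t).
Try q_p = A*exp(4*t). Substituting into the equation and dividing by exp(4*t) gives A = 5/18, so q_p = 5*exp(4*t)/18.

q = 5*exp(4*t)/18 + C1*exp(-5*t) + C2*exp(6*t)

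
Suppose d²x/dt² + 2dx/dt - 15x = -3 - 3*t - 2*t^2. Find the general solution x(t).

x = 841/3375 + 2*t**2/15 + 53*t/225 + C1*exp(3*t) + C2*exp(-5*t)

Characteristic equation r² + 2r - 15 = 0 factors as (r - 3)(r + 5) = 0, so r = 3, -5.
Hence x_h = C1*exp(3*t) + C2*exp(-5*t).
For the particular solution try x_p = A0 + A1*t + A2*t^2. Substituting and matching coefficients of each power of t gives A0 = 841/3375, A1 = 53/225, A2 = 2/15, so x_p = 841/3375 + 2*t^2/15 + 53*t/225.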